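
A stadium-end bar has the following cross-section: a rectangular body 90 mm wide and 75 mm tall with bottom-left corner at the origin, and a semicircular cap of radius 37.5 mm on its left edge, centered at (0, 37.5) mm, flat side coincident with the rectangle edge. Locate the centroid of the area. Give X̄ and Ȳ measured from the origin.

X̄ = 29.98 mm, Ȳ = 37.50 mm

Part | A | x̄ᵢ | ȳᵢ | A·x̄ᵢ | A·ȳᵢ
rectangular body | 6750.00 | 45.00 | 37.50 | 303750.00 | 253125.00
semicircular end | 2208.93 | -15.92 | 37.50 | -35156.25 | 82834.96
Σ | 8958.93 |  |  | 268593.75 | 335959.96
X̄ = 268593.75 / 8958.93 = 29.98 mm
Ȳ = 335959.96 / 8958.93 = 37.50 mm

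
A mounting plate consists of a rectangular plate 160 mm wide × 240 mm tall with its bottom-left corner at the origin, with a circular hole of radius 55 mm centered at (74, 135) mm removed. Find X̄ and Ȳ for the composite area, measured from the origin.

Part | A | x̄ᵢ | ȳᵢ | A·x̄ᵢ | A·ȳᵢ
plate | 38400.00 | 80.00 | 120.00 | 3072000.00 | 4608000.00
hole | -9503.32 | 74.00 | 135.00 | -703245.52 | -1282947.90
Σ | 28896.68 |  |  | 2368754.48 | 3325052.10
X̄ = 2368754.48 / 28896.68 = 81.97 mm
Ȳ = 3325052.10 / 28896.68 = 115.07 mm

X̄ = 81.97 mm, Ȳ = 115.07 mm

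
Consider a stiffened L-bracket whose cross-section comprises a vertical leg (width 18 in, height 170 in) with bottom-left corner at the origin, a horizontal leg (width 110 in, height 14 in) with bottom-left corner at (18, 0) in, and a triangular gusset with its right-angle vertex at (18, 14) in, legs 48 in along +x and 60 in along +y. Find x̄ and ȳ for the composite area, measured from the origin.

Part | A | x̄ᵢ | ȳᵢ | A·x̄ᵢ | A·ȳᵢ
vertical leg | 3060.00 | 9.00 | 85.00 | 27540.00 | 260100.00
horizontal leg | 1540.00 | 73.00 | 7.00 | 112420.00 | 10780.00
gusset | 1440.00 | 34.00 | 34.00 | 48960.00 | 48960.00
Σ | 6040.00 |  |  | 188920.00 | 319840.00
x̄ = 188920.00 / 6040.00 = 31.28 in
ȳ = 319840.00 / 6040.00 = 52.95 in

x̄ = 31.28 in, ȳ = 52.95 in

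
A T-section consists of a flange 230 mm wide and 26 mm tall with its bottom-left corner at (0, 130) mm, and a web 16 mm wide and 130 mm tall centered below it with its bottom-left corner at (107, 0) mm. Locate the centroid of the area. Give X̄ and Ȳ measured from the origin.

X̄ = 115.00 mm, Ȳ = 122.87 mm

web: A = 16 × 130 = 2080.00, centroid at (115.00, 65.00).
flange: A = 230 × 26 = 5980.00, centroid at (115.00, 143.00).
ΣA = 8060.00 mm², ΣAX̄ = 926900.00 mm³, ΣAȲ = 990340.00 mm³.
X̄ = 926900.00/8060.00 = 115.00 mm; Ȳ = 990340.00/8060.00 = 122.87 mm.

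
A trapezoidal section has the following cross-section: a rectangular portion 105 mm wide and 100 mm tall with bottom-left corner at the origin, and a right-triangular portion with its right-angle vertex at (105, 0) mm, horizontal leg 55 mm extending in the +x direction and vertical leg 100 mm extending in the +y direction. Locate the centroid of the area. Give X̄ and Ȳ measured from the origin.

rectangular portion: A = 105 × 100 = 10500.00, centroid at (52.50, 50.00).
triangular portion: A = ½·55·100 = 2750.00, centroid at (123.33, 33.33).
ΣA = 13250.00 mm², ΣAX̄ = 890416.67 mm³, ΣAȲ = 616666.67 mm³.
X̄ = 890416.67/13250.00 = 67.20 mm; Ȳ = 616666.67/13250.00 = 46.54 mm.

X̄ = 67.20 mm, Ȳ = 46.54 mm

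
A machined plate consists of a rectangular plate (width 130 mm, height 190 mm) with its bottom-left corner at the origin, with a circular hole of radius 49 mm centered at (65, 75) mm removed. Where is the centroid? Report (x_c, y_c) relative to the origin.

x_c = 65.00 mm, y_c = 103.79 mm

plate: A = 130 × 190 = 24700.00, centroid at (65.00, 95.00).
hole: A = −π·49² = -7542.96, centroid at (65.00, 75.00).
ΣA = 17157.04 mm², ΣAx_c = 1115207.34 mm³, ΣAy_c = 1780777.70 mm³.
x_c = 1115207.34/17157.04 = 65.00 mm; y_c = 1780777.70/17157.04 = 103.79 mm.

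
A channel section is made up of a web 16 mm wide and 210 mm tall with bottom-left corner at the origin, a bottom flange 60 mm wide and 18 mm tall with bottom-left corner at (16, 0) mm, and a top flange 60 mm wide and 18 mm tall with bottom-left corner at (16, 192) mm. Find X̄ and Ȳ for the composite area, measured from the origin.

X̄ = 22.87 mm, Ȳ = 105.00 mm

web: A = 16 × 210 = 3360.00, centroid at (8.00, 105.00).
bottom flange: A = 60 × 18 = 1080.00, centroid at (46.00, 9.00).
top flange: A = 60 × 18 = 1080.00, centroid at (46.00, 201.00).
ΣA = 5520.00 mm², ΣAX̄ = 126240.00 mm³, ΣAȲ = 579600.00 mm³.
X̄ = 126240.00/5520.00 = 22.87 mm; Ȳ = 579600.00/5520.00 = 105.00 mm.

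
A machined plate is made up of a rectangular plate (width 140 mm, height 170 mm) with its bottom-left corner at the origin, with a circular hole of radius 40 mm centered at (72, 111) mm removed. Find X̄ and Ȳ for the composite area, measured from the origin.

Part | A | x̄ᵢ | ȳᵢ | A·x̄ᵢ | A·ȳᵢ
plate | 23800.00 | 70.00 | 85.00 | 1666000.00 | 2023000.00
hole | -5026.55 | 72.00 | 111.00 | -361911.47 | -557946.86
Σ | 18773.45 |  |  | 1304088.53 | 1465053.14
X̄ = 1304088.53 / 18773.45 = 69.46 mm
Ȳ = 1465053.14 / 18773.45 = 78.04 mm

X̄ = 69.46 mm, Ȳ = 78.04 mm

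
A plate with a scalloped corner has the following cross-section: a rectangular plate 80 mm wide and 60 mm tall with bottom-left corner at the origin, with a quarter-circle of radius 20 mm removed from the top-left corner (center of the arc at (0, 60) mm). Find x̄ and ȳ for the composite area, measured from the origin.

x̄ = 42.21 mm, ȳ = 28.49 mm

plate: A = 80 × 60 = 4800.00, centroid at (40.00, 30.00).
removed quarter-circle: A = −¼π·20² = -314.16, centroid at (8.49, 51.51).
ΣA = 4485.84 mm²
ΣAx̄ = (4800.00)(40.00) + (-314.16)(8.49) = 189333.33 mm³
ΣAȳ = (4800.00)(30.00) + (-314.16)(51.51) = 127817.11 mm³
x̄ = 189333.33 / 4485.84 = 42.21 mm
ȳ = 127817.11 / 4485.84 = 28.49 mm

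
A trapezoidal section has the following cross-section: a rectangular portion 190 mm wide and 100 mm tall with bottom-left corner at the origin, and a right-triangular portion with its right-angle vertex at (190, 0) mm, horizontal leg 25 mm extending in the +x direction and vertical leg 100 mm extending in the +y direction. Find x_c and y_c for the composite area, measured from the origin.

Part | A | x̄ᵢ | ȳᵢ | A·x̄ᵢ | A·ȳᵢ
rectangular portion | 19000.00 | 95.00 | 50.00 | 1805000.00 | 950000.00
triangular portion | 1250.00 | 198.33 | 33.33 | 247916.67 | 41666.67
Σ | 20250.00 |  |  | 2052916.67 | 991666.67
x_c = 2052916.67 / 20250.00 = 101.38 mm
y_c = 991666.67 / 20250.00 = 48.97 mm

x_c = 101.38 mm, y_c = 48.97 mm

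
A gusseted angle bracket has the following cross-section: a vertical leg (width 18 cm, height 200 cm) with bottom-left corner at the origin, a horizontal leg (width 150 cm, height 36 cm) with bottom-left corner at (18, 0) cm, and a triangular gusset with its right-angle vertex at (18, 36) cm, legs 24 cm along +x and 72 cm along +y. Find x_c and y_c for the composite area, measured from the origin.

Part | A | x̄ᵢ | ȳᵢ | A·x̄ᵢ | A·ȳᵢ
vertical leg | 3600.00 | 9.00 | 100.00 | 32400.00 | 360000.00
horizontal leg | 5400.00 | 93.00 | 18.00 | 502200.00 | 97200.00
gusset | 864.00 | 26.00 | 60.00 | 22464.00 | 51840.00
Σ | 9864.00 |  |  | 557064.00 | 509040.00
x_c = 557064.00 / 9864.00 = 56.47 cm
y_c = 509040.00 / 9864.00 = 51.61 cm

x_c = 56.47 cm, y_c = 51.61 cm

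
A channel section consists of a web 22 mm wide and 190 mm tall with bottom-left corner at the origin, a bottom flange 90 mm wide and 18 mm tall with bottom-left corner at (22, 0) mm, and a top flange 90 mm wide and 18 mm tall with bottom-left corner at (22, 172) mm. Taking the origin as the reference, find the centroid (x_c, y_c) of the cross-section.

web: A = 22 × 190 = 4180.00, centroid at (11.00, 95.00).
bottom flange: A = 90 × 18 = 1620.00, centroid at (67.00, 9.00).
top flange: A = 90 × 18 = 1620.00, centroid at (67.00, 181.00).
ΣA = 7420.00 mm², ΣAx_c = 263060.00 mm³, ΣAy_c = 704900.00 mm³.
x_c = 263060.00/7420.00 = 35.45 mm; y_c = 704900.00/7420.00 = 95.00 mm.

x_c = 35.45 mm, y_c = 95.00 mm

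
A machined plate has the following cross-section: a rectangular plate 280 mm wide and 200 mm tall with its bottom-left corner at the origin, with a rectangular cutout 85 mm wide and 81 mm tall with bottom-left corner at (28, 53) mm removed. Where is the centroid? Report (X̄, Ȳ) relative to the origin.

X̄ = 149.74 mm, Ȳ = 100.91 mm

plate: A = 280 × 200 = 56000.00, centroid at (140.00, 100.00).
hole: A = −(85 × 81) = -6885.00, centroid at (70.50, 93.50).
ΣA = 49115.00 mm²
ΣAX̄ = (56000.00)(140.00) + (-6885.00)(70.50) = 7354607.50 mm³
ΣAȲ = (56000.00)(100.00) + (-6885.00)(93.50) = 4956252.50 mm³
X̄ = 7354607.50 / 49115.00 = 149.74 mm
Ȳ = 4956252.50 / 49115.00 = 100.91 mm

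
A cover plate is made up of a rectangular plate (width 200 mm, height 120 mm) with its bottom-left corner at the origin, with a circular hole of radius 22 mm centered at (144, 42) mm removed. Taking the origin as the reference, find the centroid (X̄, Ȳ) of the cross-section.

plate: A = 200 × 120 = 24000.00, centroid at (100.00, 60.00).
hole: A = −π·22² = -1520.53, centroid at (144.00, 42.00).
ΣA = 22479.47 mm²
ΣAX̄ = (24000.00)(100.00) + (-1520.53)(144.00) = 2181043.56 mm³
ΣAȲ = (24000.00)(60.00) + (-1520.53)(42.00) = 1376137.70 mm³
X̄ = 2181043.56 / 22479.47 = 97.02 mm
Ȳ = 1376137.70 / 22479.47 = 61.22 mm

X̄ = 97.02 mm, Ȳ = 61.22 mm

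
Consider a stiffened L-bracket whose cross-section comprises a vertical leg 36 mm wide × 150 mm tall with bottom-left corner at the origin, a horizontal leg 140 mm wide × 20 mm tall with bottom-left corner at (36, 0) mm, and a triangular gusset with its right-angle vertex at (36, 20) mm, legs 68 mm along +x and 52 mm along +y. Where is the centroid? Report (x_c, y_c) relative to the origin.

x_c = 49.93 mm, y_c = 50.06 mm

vertical leg: A = 36 × 150 = 5400.00, centroid at (18.00, 75.00).
horizontal leg: A = 140 × 20 = 2800.00, centroid at (106.00, 10.00).
gusset: A = ½·68·52 = 1768.00, centroid at (58.67, 37.33).
ΣA = 9968.00 mm², ΣAx_c = 497722.67 mm³, ΣAy_c = 499005.33 mm³.
x_c = 497722.67/9968.00 = 49.93 mm; y_c = 499005.33/9968.00 = 50.06 mm.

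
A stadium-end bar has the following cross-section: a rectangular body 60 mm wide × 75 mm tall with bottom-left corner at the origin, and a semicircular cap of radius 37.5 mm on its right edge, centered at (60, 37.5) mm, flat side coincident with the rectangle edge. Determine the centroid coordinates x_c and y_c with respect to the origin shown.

x_c = 45.12 mm, y_c = 37.50 mm

rectangular body: A = 60 × 75 = 4500.00, centroid at (30.00, 37.50).
semicircular end: A = ½π·37.5² = 2208.93, centroid at (75.92, 37.50).
ΣA = 6708.93 mm²
ΣAx_c = (4500.00)(30.00) + (2208.93)(75.92) = 302692.19 mm³
ΣAy_c = (4500.00)(37.50) + (2208.93)(37.50) = 251584.96 mm³
x_c = 302692.19 / 6708.93 = 45.12 mm
y_c = 251584.96 / 6708.93 = 37.50 mm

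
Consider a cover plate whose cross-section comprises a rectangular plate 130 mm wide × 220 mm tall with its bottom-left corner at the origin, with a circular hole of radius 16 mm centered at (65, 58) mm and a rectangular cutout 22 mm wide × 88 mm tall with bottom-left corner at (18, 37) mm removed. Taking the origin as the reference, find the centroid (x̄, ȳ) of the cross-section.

Part | A | x̄ᵢ | ȳᵢ | A·x̄ᵢ | A·ȳᵢ
plate | 28600.00 | 65.00 | 110.00 | 1859000.00 | 3146000.00
hole 1 | -804.25 | 65.00 | 58.00 | -52276.10 | -46646.37
hole 2 | -1936.00 | 29.00 | 81.00 | -56144.00 | -156816.00
Σ | 25859.75 |  |  | 1750579.90 | 2942537.63
x̄ = 1750579.90 / 25859.75 = 67.70 mm
ȳ = 2942537.63 / 25859.75 = 113.79 mm

x̄ = 67.70 mm, ȳ = 113.79 mm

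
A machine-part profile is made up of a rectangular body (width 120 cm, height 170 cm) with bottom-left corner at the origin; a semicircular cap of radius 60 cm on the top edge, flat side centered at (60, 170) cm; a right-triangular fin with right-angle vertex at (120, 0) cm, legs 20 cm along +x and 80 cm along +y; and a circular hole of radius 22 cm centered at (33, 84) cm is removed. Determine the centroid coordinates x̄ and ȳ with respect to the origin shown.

Part | A | x̄ᵢ | ȳᵢ | A·x̄ᵢ | A·ȳᵢ
rectangular body | 20400.00 | 60.00 | 85.00 | 1224000.00 | 1734000.00
semicircular top | 5654.87 | 60.00 | 195.46 | 339292.01 | 1105327.35
triangular fin | 800.00 | 126.67 | 26.67 | 101333.33 | 21333.33
hole | -1520.53 | 33.00 | 84.00 | -50177.52 | -127724.59
Σ | 25334.34 |  |  | 1614447.82 | 2732936.09
x̄ = 1614447.82 / 25334.34 = 63.73 cm
ȳ = 2732936.09 / 25334.34 = 107.87 cm

x̄ = 63.73 cm, ȳ = 107.87 cm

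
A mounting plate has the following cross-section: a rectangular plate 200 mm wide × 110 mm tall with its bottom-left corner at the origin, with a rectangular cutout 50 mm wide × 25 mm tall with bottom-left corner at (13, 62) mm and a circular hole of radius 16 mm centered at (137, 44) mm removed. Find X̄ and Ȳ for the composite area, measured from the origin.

plate: A = 200 × 110 = 22000.00, centroid at (100.00, 55.00).
hole 1: A = −(50 × 25) = -1250.00, centroid at (38.00, 74.50).
hole 2: A = −π·16² = -804.25, centroid at (137.00, 44.00).
ΣA = 19945.75 mm², ΣAX̄ = 2042318.06 mm³, ΣAȲ = 1081488.10 mm³.
X̄ = 2042318.06/19945.75 = 102.39 mm; Ȳ = 1081488.10/19945.75 = 54.22 mm.

X̄ = 102.39 mm, Ȳ = 54.22 mm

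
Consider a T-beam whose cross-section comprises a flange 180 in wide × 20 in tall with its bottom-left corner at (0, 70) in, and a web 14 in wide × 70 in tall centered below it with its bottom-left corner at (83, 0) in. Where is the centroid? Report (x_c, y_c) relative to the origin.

x_c = 90.00 in, y_c = 70.37 in

web: A = 14 × 70 = 980.00, centroid at (90.00, 35.00).
flange: A = 180 × 20 = 3600.00, centroid at (90.00, 80.00).
ΣA = 4580.00 in², ΣAx_c = 412200.00 in³, ΣAy_c = 322300.00 in³.
x_c = 412200.00/4580.00 = 90.00 in; y_c = 322300.00/4580.00 = 70.37 in.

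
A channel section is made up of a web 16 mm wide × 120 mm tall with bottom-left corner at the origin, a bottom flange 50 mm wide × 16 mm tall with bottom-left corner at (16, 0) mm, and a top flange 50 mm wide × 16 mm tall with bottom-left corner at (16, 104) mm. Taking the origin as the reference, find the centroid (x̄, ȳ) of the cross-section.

Part | A | x̄ᵢ | ȳᵢ | A·x̄ᵢ | A·ȳᵢ
web | 1920.00 | 8.00 | 60.00 | 15360.00 | 115200.00
bottom flange | 800.00 | 41.00 | 8.00 | 32800.00 | 6400.00
top flange | 800.00 | 41.00 | 112.00 | 32800.00 | 89600.00
Σ | 3520.00 |  |  | 80960.00 | 211200.00
x̄ = 80960.00 / 3520.00 = 23.00 mm
ȳ = 211200.00 / 3520.00 = 60.00 mm

x̄ = 23.00 mm, ȳ = 60.00 mm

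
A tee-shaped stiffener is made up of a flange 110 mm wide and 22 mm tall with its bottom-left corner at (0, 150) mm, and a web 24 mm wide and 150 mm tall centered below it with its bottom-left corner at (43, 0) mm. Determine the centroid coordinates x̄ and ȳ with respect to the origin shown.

x̄ = 55.00 mm, ȳ = 109.57 mm

web: A = 24 × 150 = 3600.00, centroid at (55.00, 75.00).
flange: A = 110 × 22 = 2420.00, centroid at (55.00, 161.00).
ΣA = 6020.00 mm², ΣAx̄ = 331100.00 mm³, ΣAȳ = 659620.00 mm³.
x̄ = 331100.00/6020.00 = 55.00 mm; ȳ = 659620.00/6020.00 = 109.57 mm.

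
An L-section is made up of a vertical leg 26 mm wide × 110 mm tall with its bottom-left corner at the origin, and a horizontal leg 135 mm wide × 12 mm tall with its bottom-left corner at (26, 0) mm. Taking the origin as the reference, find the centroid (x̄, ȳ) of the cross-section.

vertical leg: A = 26 × 110 = 2860.00, centroid at (13.00, 55.00).
horizontal leg: A = 135 × 12 = 1620.00, centroid at (93.50, 6.00).
ΣA = 4480.00 mm²
ΣAx̄ = (2860.00)(13.00) + (1620.00)(93.50) = 188650.00 mm³
ΣAȳ = (2860.00)(55.00) + (1620.00)(6.00) = 167020.00 mm³
x̄ = 188650.00 / 4480.00 = 42.11 mm
ȳ = 167020.00 / 4480.00 = 37.28 mm

x̄ = 42.11 mm, ȳ = 37.28 mm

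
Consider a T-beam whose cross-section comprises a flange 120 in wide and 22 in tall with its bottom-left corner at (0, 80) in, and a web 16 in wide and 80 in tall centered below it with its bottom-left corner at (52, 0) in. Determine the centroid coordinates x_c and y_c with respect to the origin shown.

x_c = 60.00 in, y_c = 74.35 in

Part | A | x̄ᵢ | ȳᵢ | A·x̄ᵢ | A·ȳᵢ
web | 1280.00 | 60.00 | 40.00 | 76800.00 | 51200.00
flange | 2640.00 | 60.00 | 91.00 | 158400.00 | 240240.00
Σ | 3920.00 |  |  | 235200.00 | 291440.00
x_c = 235200.00 / 3920.00 = 60.00 in
y_c = 291440.00 / 3920.00 = 74.35 in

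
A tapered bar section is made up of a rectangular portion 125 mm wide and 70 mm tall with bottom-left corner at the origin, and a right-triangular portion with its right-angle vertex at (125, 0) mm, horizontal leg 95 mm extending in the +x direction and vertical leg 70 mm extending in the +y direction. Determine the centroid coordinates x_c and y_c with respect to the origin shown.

x_c = 88.43 mm, y_c = 31.79 mm

rectangular portion: A = 125 × 70 = 8750.00, centroid at (62.50, 35.00).
triangular portion: A = ½·95·70 = 3325.00, centroid at (156.67, 23.33).
ΣA = 12075.00 mm², ΣAx_c = 1067791.67 mm³, ΣAy_c = 383833.33 mm³.
x_c = 1067791.67/12075.00 = 88.43 mm; y_c = 383833.33/12075.00 = 31.79 mm.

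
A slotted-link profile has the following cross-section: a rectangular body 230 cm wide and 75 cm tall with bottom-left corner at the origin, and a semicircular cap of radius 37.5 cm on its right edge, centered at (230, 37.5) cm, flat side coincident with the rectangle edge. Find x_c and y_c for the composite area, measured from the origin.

x_c = 129.86 cm, y_c = 37.50 cm

rectangular body: A = 230 × 75 = 17250.00, centroid at (115.00, 37.50).
semicircular end: A = ½π·37.5² = 2208.93, centroid at (245.92, 37.50).
ΣA = 19458.93 cm²
ΣAx_c = (17250.00)(115.00) + (2208.93)(245.92) = 2526960.69 cm³
ΣAy_c = (17250.00)(37.50) + (2208.93)(37.50) = 729709.96 cm³
x_c = 2526960.69 / 19458.93 = 129.86 cm
y_c = 729709.96 / 19458.93 = 37.50 cm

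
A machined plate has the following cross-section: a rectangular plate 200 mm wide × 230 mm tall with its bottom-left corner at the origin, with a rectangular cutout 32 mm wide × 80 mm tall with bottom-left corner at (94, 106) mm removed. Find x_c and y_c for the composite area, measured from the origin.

Part | A | x̄ᵢ | ȳᵢ | A·x̄ᵢ | A·ȳᵢ
plate | 46000.00 | 100.00 | 115.00 | 4600000.00 | 5290000.00
hole | -2560.00 | 110.00 | 146.00 | -281600.00 | -373760.00
Σ | 43440.00 |  |  | 4318400.00 | 4916240.00
x_c = 4318400.00 / 43440.00 = 99.41 mm
y_c = 4916240.00 / 43440.00 = 113.17 mm

x_c = 99.41 mm, y_c = 113.17 mm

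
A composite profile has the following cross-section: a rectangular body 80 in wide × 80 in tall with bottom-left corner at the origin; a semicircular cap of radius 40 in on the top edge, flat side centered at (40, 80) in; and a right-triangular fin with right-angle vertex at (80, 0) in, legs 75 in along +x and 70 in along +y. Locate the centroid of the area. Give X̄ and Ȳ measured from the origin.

rectangular body: A = 80 × 80 = 6400.00, centroid at (40.00, 40.00).
semicircular top: A = ½π·40² = 2513.27, centroid at (40.00, 96.98).
triangular fin: A = ½·75·70 = 2625.00, centroid at (105.00, 23.33).
ΣA = 11538.27 in²
ΣAX̄ = (6400.00)(40.00) + (2513.27)(40.00) + (2625.00)(105.00) = 632155.96 in³
ΣAȲ = (6400.00)(40.00) + (2513.27)(96.98) + (2625.00)(23.33) = 560978.60 in³
X̄ = 632155.96 / 11538.27 = 54.79 in
Ȳ = 560978.60 / 11538.27 = 48.62 in

X̄ = 54.79 in, Ȳ = 48.62 in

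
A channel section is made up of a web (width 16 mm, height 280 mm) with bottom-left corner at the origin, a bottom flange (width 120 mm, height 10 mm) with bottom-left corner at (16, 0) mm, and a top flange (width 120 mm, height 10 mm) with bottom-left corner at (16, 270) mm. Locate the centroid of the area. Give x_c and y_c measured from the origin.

web: A = 16 × 280 = 4480.00, centroid at (8.00, 140.00).
bottom flange: A = 120 × 10 = 1200.00, centroid at (76.00, 5.00).
top flange: A = 120 × 10 = 1200.00, centroid at (76.00, 275.00).
ΣA = 6880.00 mm²
ΣAx_c = (4480.00)(8.00) + (1200.00)(76.00) + (1200.00)(76.00) = 218240.00 mm³
ΣAy_c = (4480.00)(140.00) + (1200.00)(5.00) + (1200.00)(275.00) = 963200.00 mm³
x_c = 218240.00 / 6880.00 = 31.72 mm
y_c = 963200.00 / 6880.00 = 140.00 mm

x_c = 31.72 mm, y_c = 140.00 mm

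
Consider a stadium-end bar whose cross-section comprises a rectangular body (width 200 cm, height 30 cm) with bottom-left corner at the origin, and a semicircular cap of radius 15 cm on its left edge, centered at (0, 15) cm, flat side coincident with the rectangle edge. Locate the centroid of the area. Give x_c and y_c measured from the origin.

rectangular body: A = 200 × 30 = 6000.00, centroid at (100.00, 15.00).
semicircular end: A = ½π·15² = 353.43, centroid at (-6.37, 15.00).
ΣA = 6353.43 cm²
ΣAx_c = (6000.00)(100.00) + (353.43)(-6.37) = 597750.00 cm³
ΣAy_c = (6000.00)(15.00) + (353.43)(15.00) = 95301.44 cm³
x_c = 597750.00 / 6353.43 = 94.08 cm
y_c = 95301.44 / 6353.43 = 15.00 cm

x_c = 94.08 cm, y_c = 15.00 cm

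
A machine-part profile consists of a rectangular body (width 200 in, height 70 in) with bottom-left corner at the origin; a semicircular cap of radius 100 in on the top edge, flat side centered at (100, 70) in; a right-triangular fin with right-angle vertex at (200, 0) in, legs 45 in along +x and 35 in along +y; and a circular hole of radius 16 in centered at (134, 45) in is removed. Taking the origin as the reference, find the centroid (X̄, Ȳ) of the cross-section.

rectangular body: A = 200 × 70 = 14000.00, centroid at (100.00, 35.00).
semicircular top: A = ½π·100² = 15707.96, centroid at (100.00, 112.44).
triangular fin: A = ½·45·35 = 787.50, centroid at (215.00, 11.67).
hole: A = −π·16² = -804.25, centroid at (134.00, 45.00).
ΣA = 29691.22 in², ΣAX̄ = 3032339.63 in³, ΣAȲ = 2229220.45 in³.
X̄ = 3032339.63/29691.22 = 102.13 in; Ȳ = 2229220.45/29691.22 = 75.08 in.

X̄ = 102.13 in, Ȳ = 75.08 in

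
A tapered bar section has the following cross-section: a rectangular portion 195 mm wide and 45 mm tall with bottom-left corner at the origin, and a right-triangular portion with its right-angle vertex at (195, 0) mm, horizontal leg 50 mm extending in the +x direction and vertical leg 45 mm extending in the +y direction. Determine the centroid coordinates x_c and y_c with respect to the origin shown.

rectangular portion: A = 195 × 45 = 8775.00, centroid at (97.50, 22.50).
triangular portion: A = ½·50·45 = 1125.00, centroid at (211.67, 15.00).
ΣA = 9900.00 mm², ΣAx_c = 1093687.50 mm³, ΣAy_c = 214312.50 mm³.
x_c = 1093687.50/9900.00 = 110.47 mm; y_c = 214312.50/9900.00 = 21.65 mm.

x_c = 110.47 mm, y_c = 21.65 mm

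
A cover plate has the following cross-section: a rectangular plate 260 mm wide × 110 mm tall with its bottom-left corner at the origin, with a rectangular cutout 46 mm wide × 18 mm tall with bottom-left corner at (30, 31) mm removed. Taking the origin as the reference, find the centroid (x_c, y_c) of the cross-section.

Part | A | x̄ᵢ | ȳᵢ | A·x̄ᵢ | A·ȳᵢ
plate | 28600.00 | 130.00 | 55.00 | 3718000.00 | 1573000.00
hole | -828.00 | 53.00 | 40.00 | -43884.00 | -33120.00
Σ | 27772.00 |  |  | 3674116.00 | 1539880.00
x_c = 3674116.00 / 27772.00 = 132.30 mm
y_c = 1539880.00 / 27772.00 = 55.45 mm

x_c = 132.30 mm, y_c = 55.45 mm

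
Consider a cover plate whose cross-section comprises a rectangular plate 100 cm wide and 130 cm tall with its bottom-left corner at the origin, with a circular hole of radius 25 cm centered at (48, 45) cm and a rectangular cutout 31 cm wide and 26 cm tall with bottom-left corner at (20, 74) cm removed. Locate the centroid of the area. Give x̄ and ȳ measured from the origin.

Part | A | x̄ᵢ | ȳᵢ | A·x̄ᵢ | A·ȳᵢ
plate | 13000.00 | 50.00 | 65.00 | 650000.00 | 845000.00
hole 1 | -1963.50 | 48.00 | 45.00 | -94247.78 | -88357.29
hole 2 | -806.00 | 35.50 | 87.00 | -28613.00 | -70122.00
Σ | 10230.50 |  |  | 527139.22 | 686520.71
x̄ = 527139.22 / 10230.50 = 51.53 cm
ȳ = 686520.71 / 10230.50 = 67.11 cm

x̄ = 51.53 cm, ȳ = 67.11 cm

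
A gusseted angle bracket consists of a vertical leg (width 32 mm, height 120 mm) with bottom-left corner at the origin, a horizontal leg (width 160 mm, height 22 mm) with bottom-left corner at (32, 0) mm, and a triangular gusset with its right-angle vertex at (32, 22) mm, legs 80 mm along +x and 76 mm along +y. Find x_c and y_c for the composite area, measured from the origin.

Part | A | x̄ᵢ | ȳᵢ | A·x̄ᵢ | A·ȳᵢ
vertical leg | 3840.00 | 16.00 | 60.00 | 61440.00 | 230400.00
horizontal leg | 3520.00 | 112.00 | 11.00 | 394240.00 | 38720.00
gusset | 3040.00 | 58.67 | 47.33 | 178346.67 | 143893.33
Σ | 10400.00 |  |  | 634026.67 | 413013.33
x_c = 634026.67 / 10400.00 = 60.96 mm
y_c = 413013.33 / 10400.00 = 39.71 mm

x_c = 60.96 mm, y_c = 39.71 mm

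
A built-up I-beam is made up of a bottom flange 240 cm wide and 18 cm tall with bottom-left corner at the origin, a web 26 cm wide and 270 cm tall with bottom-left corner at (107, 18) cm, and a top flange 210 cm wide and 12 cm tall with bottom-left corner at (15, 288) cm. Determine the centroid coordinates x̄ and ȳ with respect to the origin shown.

bottom flange: A = 240 × 18 = 4320.00, centroid at (120.00, 9.00).
web: A = 26 × 270 = 7020.00, centroid at (120.00, 153.00).
top flange: A = 210 × 12 = 2520.00, centroid at (120.00, 294.00).
ΣA = 13860.00 cm², ΣAx̄ = 1663200.00 cm³, ΣAȳ = 1853820.00 cm³.
x̄ = 1663200.00/13860.00 = 120.00 cm; ȳ = 1853820.00/13860.00 = 133.75 cm.

x̄ = 120.00 cm, ȳ = 133.75 cm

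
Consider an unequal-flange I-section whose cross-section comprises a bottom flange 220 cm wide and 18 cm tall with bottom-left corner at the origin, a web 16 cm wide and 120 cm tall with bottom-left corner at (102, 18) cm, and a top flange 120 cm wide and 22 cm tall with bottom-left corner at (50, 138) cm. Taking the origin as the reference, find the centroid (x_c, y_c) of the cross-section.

x_c = 110.00 cm, y_c = 67.93 cm

bottom flange: A = 220 × 18 = 3960.00, centroid at (110.00, 9.00).
web: A = 16 × 120 = 1920.00, centroid at (110.00, 78.00).
top flange: A = 120 × 22 = 2640.00, centroid at (110.00, 149.00).
ΣA = 8520.00 cm², ΣAx_c = 937200.00 cm³, ΣAy_c = 578760.00 cm³.
x_c = 937200.00/8520.00 = 110.00 cm; y_c = 578760.00/8520.00 = 67.93 cm.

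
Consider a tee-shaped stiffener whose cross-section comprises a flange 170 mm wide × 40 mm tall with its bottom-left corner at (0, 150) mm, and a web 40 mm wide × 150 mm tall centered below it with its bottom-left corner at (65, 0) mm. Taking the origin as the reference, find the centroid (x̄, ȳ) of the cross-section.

x̄ = 85.00 mm, ȳ = 125.47 mm

web: A = 40 × 150 = 6000.00, centroid at (85.00, 75.00).
flange: A = 170 × 40 = 6800.00, centroid at (85.00, 170.00).
ΣA = 12800.00 mm², ΣAx̄ = 1088000.00 mm³, ΣAȳ = 1606000.00 mm³.
x̄ = 1088000.00/12800.00 = 85.00 mm; ȳ = 1606000.00/12800.00 = 125.47 mm.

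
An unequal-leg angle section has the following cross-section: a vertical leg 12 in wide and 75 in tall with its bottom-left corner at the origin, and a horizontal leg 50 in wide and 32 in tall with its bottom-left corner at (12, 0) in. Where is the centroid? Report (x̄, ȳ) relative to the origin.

x̄ = 25.84 in, ȳ = 23.74 in

Part | A | x̄ᵢ | ȳᵢ | A·x̄ᵢ | A·ȳᵢ
vertical leg | 900.00 | 6.00 | 37.50 | 5400.00 | 33750.00
horizontal leg | 1600.00 | 37.00 | 16.00 | 59200.00 | 25600.00
Σ | 2500.00 |  |  | 64600.00 | 59350.00
x̄ = 64600.00 / 2500.00 = 25.84 in
ȳ = 59350.00 / 2500.00 = 23.74 in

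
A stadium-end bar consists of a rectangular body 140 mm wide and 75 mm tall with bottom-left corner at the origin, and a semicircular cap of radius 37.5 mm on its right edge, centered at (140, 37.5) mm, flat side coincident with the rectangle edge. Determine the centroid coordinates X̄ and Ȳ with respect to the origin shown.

X̄ = 84.93 mm, Ȳ = 37.50 mm

rectangular body: A = 140 × 75 = 10500.00, centroid at (70.00, 37.50).
semicircular end: A = ½π·37.5² = 2208.93, centroid at (155.92, 37.50).
ΣA = 12708.93 mm²
ΣAX̄ = (10500.00)(70.00) + (2208.93)(155.92) = 1079406.78 mm³
ΣAȲ = (10500.00)(37.50) + (2208.93)(37.50) = 476584.96 mm³
X̄ = 1079406.78 / 12708.93 = 84.93 mm
Ȳ = 476584.96 / 12708.93 = 37.50 mm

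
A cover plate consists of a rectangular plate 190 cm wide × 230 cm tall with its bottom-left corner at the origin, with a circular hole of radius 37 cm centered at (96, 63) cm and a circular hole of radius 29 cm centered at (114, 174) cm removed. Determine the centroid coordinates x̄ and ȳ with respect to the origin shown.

x̄ = 93.52 cm, ȳ = 116.84 cm

plate: A = 190 × 230 = 43700.00, centroid at (95.00, 115.00).
hole 1: A = −π·37² = -4300.84, centroid at (96.00, 63.00).
hole 2: A = −π·29² = -2642.08, centroid at (114.00, 174.00).
ΣA = 36757.08 cm²
ΣAx̄ = (43700.00)(95.00) + (-4300.84)(96.00) + (-2642.08)(114.00) = 3437422.27 cm³
ΣAȳ = (43700.00)(115.00) + (-4300.84)(63.00) + (-2642.08)(174.00) = 4294825.24 cm³
x̄ = 3437422.27 / 36757.08 = 93.52 cm
ȳ = 4294825.24 / 36757.08 = 116.84 cm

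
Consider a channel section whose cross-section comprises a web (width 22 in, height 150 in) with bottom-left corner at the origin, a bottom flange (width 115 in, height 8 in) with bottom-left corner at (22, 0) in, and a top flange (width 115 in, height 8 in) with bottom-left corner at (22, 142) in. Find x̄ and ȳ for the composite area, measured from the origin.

x̄ = 35.52 in, ȳ = 75.00 in

web: A = 22 × 150 = 3300.00, centroid at (11.00, 75.00).
bottom flange: A = 115 × 8 = 920.00, centroid at (79.50, 4.00).
top flange: A = 115 × 8 = 920.00, centroid at (79.50, 146.00).
ΣA = 5140.00 in², ΣAx̄ = 182580.00 in³, ΣAȳ = 385500.00 in³.
x̄ = 182580.00/5140.00 = 35.52 in; ȳ = 385500.00/5140.00 = 75.00 in.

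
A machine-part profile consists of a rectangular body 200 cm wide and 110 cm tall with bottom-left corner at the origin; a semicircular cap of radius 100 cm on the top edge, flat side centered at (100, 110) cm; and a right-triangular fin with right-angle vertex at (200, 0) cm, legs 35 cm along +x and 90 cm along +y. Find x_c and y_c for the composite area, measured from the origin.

x_c = 104.48 cm, y_c = 92.96 cm

rectangular body: A = 200 × 110 = 22000.00, centroid at (100.00, 55.00).
semicircular top: A = ½π·100² = 15707.96, centroid at (100.00, 152.44).
triangular fin: A = ½·35·90 = 1575.00, centroid at (211.67, 30.00).
ΣA = 39282.96 cm², ΣAx_c = 4104171.33 cm³, ΣAy_c = 3651792.63 cm³.
x_c = 4104171.33/39282.96 = 104.48 cm; y_c = 3651792.63/39282.96 = 92.96 cm.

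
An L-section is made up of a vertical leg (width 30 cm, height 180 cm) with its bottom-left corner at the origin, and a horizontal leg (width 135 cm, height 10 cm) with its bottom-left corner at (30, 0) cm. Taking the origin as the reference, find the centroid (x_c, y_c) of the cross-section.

x_c = 31.50 cm, y_c = 73.00 cm

Part | A | x̄ᵢ | ȳᵢ | A·x̄ᵢ | A·ȳᵢ
vertical leg | 5400.00 | 15.00 | 90.00 | 81000.00 | 486000.00
horizontal leg | 1350.00 | 97.50 | 5.00 | 131625.00 | 6750.00
Σ | 6750.00 |  |  | 212625.00 | 492750.00
x_c = 212625.00 / 6750.00 = 31.50 cm
y_c = 492750.00 / 6750.00 = 73.00 cm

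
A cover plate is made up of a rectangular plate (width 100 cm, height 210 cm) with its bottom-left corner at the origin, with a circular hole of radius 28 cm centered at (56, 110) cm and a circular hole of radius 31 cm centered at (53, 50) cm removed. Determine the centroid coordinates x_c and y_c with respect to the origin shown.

x_c = 48.46 cm, y_c = 114.91 cm

plate: A = 100 × 210 = 21000.00, centroid at (50.00, 105.00).
hole 1: A = −π·28² = -2463.01, centroid at (56.00, 110.00).
hole 2: A = −π·31² = -3019.07, centroid at (53.00, 50.00).
ΣA = 15517.92 cm², ΣAx_c = 752060.78 cm³, ΣAy_c = 1783115.52 cm³.
x_c = 752060.78/15517.92 = 48.46 cm; y_c = 1783115.52/15517.92 = 114.91 cm.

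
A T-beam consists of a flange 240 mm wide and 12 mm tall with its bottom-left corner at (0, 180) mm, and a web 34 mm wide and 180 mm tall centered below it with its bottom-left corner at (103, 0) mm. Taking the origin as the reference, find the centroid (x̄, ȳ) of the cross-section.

web: A = 34 × 180 = 6120.00, centroid at (120.00, 90.00).
flange: A = 240 × 12 = 2880.00, centroid at (120.00, 186.00).
ΣA = 9000.00 mm², ΣAx̄ = 1080000.00 mm³, ΣAȳ = 1086480.00 mm³.
x̄ = 1080000.00/9000.00 = 120.00 mm; ȳ = 1086480.00/9000.00 = 120.72 mm.

x̄ = 120.00 mm, ȳ = 120.72 mm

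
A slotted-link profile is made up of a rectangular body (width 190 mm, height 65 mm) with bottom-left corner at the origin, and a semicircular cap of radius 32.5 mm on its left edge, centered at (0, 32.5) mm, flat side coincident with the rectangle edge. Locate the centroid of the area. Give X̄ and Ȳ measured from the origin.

Part | A | x̄ᵢ | ȳᵢ | A·x̄ᵢ | A·ȳᵢ
rectangular body | 12350.00 | 95.00 | 32.50 | 1173250.00 | 401375.00
semicircular end | 1659.15 | -13.79 | 32.50 | -22885.42 | 53922.49
Σ | 14009.15 |  |  | 1150364.58 | 455297.49
X̄ = 1150364.58 / 14009.15 = 82.12 mm
Ȳ = 455297.49 / 14009.15 = 32.50 mm

X̄ = 82.12 mm, Ȳ = 32.50 mm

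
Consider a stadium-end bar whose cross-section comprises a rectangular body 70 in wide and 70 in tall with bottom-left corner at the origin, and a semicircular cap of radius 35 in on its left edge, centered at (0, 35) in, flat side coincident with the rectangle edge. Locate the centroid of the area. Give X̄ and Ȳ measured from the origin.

X̄ = 20.94 in, Ȳ = 35.00 in

Part | A | x̄ᵢ | ȳᵢ | A·x̄ᵢ | A·ȳᵢ
rectangular body | 4900.00 | 35.00 | 35.00 | 171500.00 | 171500.00
semicircular end | 1924.23 | -14.85 | 35.00 | -28583.33 | 67347.89
Σ | 6824.23 |  |  | 142916.67 | 238847.89
X̄ = 142916.67 / 6824.23 = 20.94 in
Ȳ = 238847.89 / 6824.23 = 35.00 in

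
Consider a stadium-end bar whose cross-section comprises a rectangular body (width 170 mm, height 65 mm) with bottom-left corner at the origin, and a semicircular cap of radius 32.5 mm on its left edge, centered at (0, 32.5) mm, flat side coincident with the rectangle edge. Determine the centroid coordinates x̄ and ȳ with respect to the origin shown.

x̄ = 72.10 mm, ȳ = 32.50 mm

Part | A | x̄ᵢ | ȳᵢ | A·x̄ᵢ | A·ȳᵢ
rectangular body | 11050.00 | 85.00 | 32.50 | 939250.00 | 359125.00
semicircular end | 1659.15 | -13.79 | 32.50 | -22885.42 | 53922.49
Σ | 12709.15 |  |  | 916364.58 | 413047.49
x̄ = 916364.58 / 12709.15 = 72.10 mm
ȳ = 413047.49 / 12709.15 = 32.50 mm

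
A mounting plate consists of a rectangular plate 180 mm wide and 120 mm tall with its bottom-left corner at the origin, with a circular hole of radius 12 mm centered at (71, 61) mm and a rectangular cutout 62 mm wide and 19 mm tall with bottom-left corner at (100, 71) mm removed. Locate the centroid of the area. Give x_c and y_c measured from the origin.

plate: A = 180 × 120 = 21600.00, centroid at (90.00, 60.00).
hole 1: A = −π·12² = -452.39, centroid at (71.00, 61.00).
hole 2: A = −(62 × 19) = -1178.00, centroid at (131.00, 80.50).
ΣA = 19969.61 mm²
ΣAx_c = (21600.00)(90.00) + (-452.39)(71.00) + (-1178.00)(131.00) = 1757562.36 mm³
ΣAy_c = (21600.00)(60.00) + (-452.39)(61.00) + (-1178.00)(80.50) = 1173575.25 mm³
x_c = 1757562.36 / 19969.61 = 88.01 mm
y_c = 1173575.25 / 19969.61 = 58.77 mm

x_c = 88.01 mm, y_c = 58.77 mm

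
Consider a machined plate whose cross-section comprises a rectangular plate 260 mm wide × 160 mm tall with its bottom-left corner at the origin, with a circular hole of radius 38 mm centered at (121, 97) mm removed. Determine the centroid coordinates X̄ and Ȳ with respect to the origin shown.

plate: A = 260 × 160 = 41600.00, centroid at (130.00, 80.00).
hole: A = −π·38² = -4536.46, centroid at (121.00, 97.00).
ΣA = 37063.54 mm², ΣAX̄ = 4859088.37 mm³, ΣAȲ = 2887963.40 mm³.
X̄ = 4859088.37/37063.54 = 131.10 mm; Ȳ = 2887963.40/37063.54 = 77.92 mm.

X̄ = 131.10 mm, Ȳ = 77.92 mm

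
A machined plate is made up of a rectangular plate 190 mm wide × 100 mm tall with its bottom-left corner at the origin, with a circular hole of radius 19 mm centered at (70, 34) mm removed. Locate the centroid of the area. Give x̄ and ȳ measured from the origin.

Part | A | x̄ᵢ | ȳᵢ | A·x̄ᵢ | A·ȳᵢ
plate | 19000.00 | 95.00 | 50.00 | 1805000.00 | 950000.00
hole | -1134.11 | 70.00 | 34.00 | -79388.05 | -38559.91
Σ | 17865.89 |  |  | 1725611.95 | 911440.09
x̄ = 1725611.95 / 17865.89 = 96.59 mm
ȳ = 911440.09 / 17865.89 = 51.02 mm

x̄ = 96.59 mm, ȳ = 51.02 mm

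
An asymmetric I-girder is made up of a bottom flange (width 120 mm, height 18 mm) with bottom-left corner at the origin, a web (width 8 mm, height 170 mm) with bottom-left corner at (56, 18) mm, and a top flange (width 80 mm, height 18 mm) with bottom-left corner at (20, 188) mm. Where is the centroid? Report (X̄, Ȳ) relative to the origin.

X̄ = 60.00 mm, Ȳ = 89.35 mm

bottom flange: A = 120 × 18 = 2160.00, centroid at (60.00, 9.00).
web: A = 8 × 170 = 1360.00, centroid at (60.00, 103.00).
top flange: A = 80 × 18 = 1440.00, centroid at (60.00, 197.00).
ΣA = 4960.00 mm²
ΣAX̄ = (2160.00)(60.00) + (1360.00)(60.00) + (1440.00)(60.00) = 297600.00 mm³
ΣAȲ = (2160.00)(9.00) + (1360.00)(103.00) + (1440.00)(197.00) = 443200.00 mm³
X̄ = 297600.00 / 4960.00 = 60.00 mm
Ȳ = 443200.00 / 4960.00 = 89.35 mm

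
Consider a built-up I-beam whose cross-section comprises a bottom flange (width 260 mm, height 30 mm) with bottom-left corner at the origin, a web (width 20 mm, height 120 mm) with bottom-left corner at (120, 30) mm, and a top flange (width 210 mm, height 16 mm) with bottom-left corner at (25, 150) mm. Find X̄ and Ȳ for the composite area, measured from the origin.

Part | A | x̄ᵢ | ȳᵢ | A·x̄ᵢ | A·ȳᵢ
bottom flange | 7800.00 | 130.00 | 15.00 | 1014000.00 | 117000.00
web | 2400.00 | 130.00 | 90.00 | 312000.00 | 216000.00
top flange | 3360.00 | 130.00 | 158.00 | 436800.00 | 530880.00
Σ | 13560.00 |  |  | 1762800.00 | 863880.00
X̄ = 1762800.00 / 13560.00 = 130.00 mm
Ȳ = 863880.00 / 13560.00 = 63.71 mm

X̄ = 130.00 mm, Ȳ = 63.71 mm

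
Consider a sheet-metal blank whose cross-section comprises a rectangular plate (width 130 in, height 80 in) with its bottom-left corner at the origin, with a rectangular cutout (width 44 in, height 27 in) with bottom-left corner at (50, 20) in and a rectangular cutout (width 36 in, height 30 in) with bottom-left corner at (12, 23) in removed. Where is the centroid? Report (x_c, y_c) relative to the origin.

x_c = 68.63 in, y_c = 41.22 in

plate: A = 130 × 80 = 10400.00, centroid at (65.00, 40.00).
hole 1: A = −(44 × 27) = -1188.00, centroid at (72.00, 33.50).
hole 2: A = −(36 × 30) = -1080.00, centroid at (30.00, 38.00).
ΣA = 8132.00 in², ΣAx_c = 558064.00 in³, ΣAy_c = 335162.00 in³.
x_c = 558064.00/8132.00 = 68.63 in; y_c = 335162.00/8132.00 = 41.22 in.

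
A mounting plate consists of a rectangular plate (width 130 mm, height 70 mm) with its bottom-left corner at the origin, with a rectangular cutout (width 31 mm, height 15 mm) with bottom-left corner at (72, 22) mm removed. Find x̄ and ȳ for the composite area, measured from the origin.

x̄ = 63.79 mm, ȳ = 35.30 mm

Part | A | x̄ᵢ | ȳᵢ | A·x̄ᵢ | A·ȳᵢ
plate | 9100.00 | 65.00 | 35.00 | 591500.00 | 318500.00
hole | -465.00 | 87.50 | 29.50 | -40687.50 | -13717.50
Σ | 8635.00 |  |  | 550812.50 | 304782.50
x̄ = 550812.50 / 8635.00 = 63.79 mm
ȳ = 304782.50 / 8635.00 = 35.30 mm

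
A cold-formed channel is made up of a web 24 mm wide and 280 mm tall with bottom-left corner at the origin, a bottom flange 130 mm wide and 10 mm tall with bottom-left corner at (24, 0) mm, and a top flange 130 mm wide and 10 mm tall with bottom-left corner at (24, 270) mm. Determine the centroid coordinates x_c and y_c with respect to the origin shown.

x_c = 33.48 mm, y_c = 140.00 mm

web: A = 24 × 280 = 6720.00, centroid at (12.00, 140.00).
bottom flange: A = 130 × 10 = 1300.00, centroid at (89.00, 5.00).
top flange: A = 130 × 10 = 1300.00, centroid at (89.00, 275.00).
ΣA = 9320.00 mm²
ΣAx_c = (6720.00)(12.00) + (1300.00)(89.00) + (1300.00)(89.00) = 312040.00 mm³
ΣAy_c = (6720.00)(140.00) + (1300.00)(5.00) + (1300.00)(275.00) = 1304800.00 mm³
x_c = 312040.00 / 9320.00 = 33.48 mm
y_c = 1304800.00 / 9320.00 = 140.00 mm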